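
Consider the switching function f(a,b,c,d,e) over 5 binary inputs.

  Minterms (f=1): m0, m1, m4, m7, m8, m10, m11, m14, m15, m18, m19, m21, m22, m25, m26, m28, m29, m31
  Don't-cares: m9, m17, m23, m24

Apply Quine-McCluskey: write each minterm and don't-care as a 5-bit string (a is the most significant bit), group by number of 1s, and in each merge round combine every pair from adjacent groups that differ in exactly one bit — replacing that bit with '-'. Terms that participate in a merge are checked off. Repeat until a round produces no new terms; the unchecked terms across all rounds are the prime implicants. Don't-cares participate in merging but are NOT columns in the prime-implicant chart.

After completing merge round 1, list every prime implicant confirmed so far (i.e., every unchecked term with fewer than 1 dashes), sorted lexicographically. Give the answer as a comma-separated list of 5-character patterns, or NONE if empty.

Round 0: 00000✓ 00001✓ 00100✓ 00111✓ 01000✓ 01001✓ 01010✓ 01011✓ 01110✓ 01111✓ 10001✓ 10010✓ 10011✓ 10101✓ 10110✓ 10111✓ 11000✓ 11001✓ 11010✓ 11100✓ 11101✓ 11111✓
Round 1: -0001✓ -0111✓ -1000✓ -1001✓ -1010✓ -1111✓ 0-000✓ 0-001✓ 0-111✓ 00-00 0000-✓ 01-10✓ 01-11✓ 010-0✓ 010-1✓ 0100-✓ 0101-✓ 0111-✓ 1-001✓ 1-010 1-101✓ 1-111✓ 10-01✓ 10-10✓ 10-11✓ 100-1✓ 1001-✓ 101-1✓ 1011-✓ 11-00✓ 11-01✓ 110-0✓ 1100-✓ 111-1✓ 1110-✓
Round 2: --001 --111 -10-0 -100- 0-00- 01-1- 010-- 1--01 1-1-1 10--1 10-1- 11-0-
PIs = {--001, --111, -10-0, -100-, 0-00-, 00-00, 01-1-, 010--, 1--01, 1-010, 1-1-1, 10--1, 10-1-, 11-0-}

NONE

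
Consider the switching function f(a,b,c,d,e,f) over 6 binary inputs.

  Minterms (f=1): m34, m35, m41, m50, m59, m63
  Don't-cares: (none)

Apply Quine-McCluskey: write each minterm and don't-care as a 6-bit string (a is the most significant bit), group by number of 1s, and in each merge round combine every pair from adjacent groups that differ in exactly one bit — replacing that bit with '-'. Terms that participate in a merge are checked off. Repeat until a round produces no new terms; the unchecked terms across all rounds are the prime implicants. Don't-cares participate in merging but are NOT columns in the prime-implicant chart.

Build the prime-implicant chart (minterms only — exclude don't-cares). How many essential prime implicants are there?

4

size-2^0 implicants → 100010(✓)  100011(✓)  101001  110010(✓)  111011(✓)  111111(✓)
size-2^1 implicants → 1-0010  10001-  111-11
Unchecked terms (primes): 1-0010, 10001-, 101001, 111-11
Minterm coverage:
  m34 ⊆ 1-0010,10001-
  m35 ⊆ 10001- [E]
  m41 ⊆ 101001 [E]
  m50 ⊆ 1-0010 [E]
  m59 ⊆ 111-11 [E]
  m63 ⊆ 111-11 [E]
E = {1-0010, 10001-, 101001, 111-11}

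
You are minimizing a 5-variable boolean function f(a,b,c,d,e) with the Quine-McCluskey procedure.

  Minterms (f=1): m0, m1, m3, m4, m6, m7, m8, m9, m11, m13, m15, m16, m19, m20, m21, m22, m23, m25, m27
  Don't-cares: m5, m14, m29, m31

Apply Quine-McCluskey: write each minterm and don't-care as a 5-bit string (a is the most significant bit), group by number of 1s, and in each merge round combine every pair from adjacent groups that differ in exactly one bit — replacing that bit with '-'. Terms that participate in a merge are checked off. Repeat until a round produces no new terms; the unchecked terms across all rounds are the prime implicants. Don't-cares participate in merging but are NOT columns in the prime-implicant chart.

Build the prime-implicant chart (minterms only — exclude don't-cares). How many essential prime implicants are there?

5

size-2^0 implicants → 00000(✓)  00001(✓)  00011(✓)  00100(✓)  00101(✓)  00110(✓)  00111(✓)  01000(✓)  01001(✓)  01011(✓)  01101(✓)  01110(✓)  01111(✓)  10000(✓)  10011(✓)  10100(✓)  10101(✓)  10110(✓)  10111(✓)  11001(✓)  11011(✓)  11101(✓)  11111(✓)
size-2^1 implicants → -0000(✓)  -0011(✓)  -0100(✓)  -0101(✓)  -0110(✓)  -0111(✓)  -1001(✓)  -1011(✓)  -1101(✓)  -1111(✓)  0-000(✓)  0-001(✓)  0-011(✓)  0-101(✓)  0-110(✓)  0-111(✓)  00-00(✓)  00-01(✓)  00-11(✓)  000-1(✓)  0000-(✓)  001-0(✓)  001-1(✓)  0010-(✓)  0011-(✓)  01-01(✓)  01-11(✓)  010-1(✓)  0100-(✓)  011-1(✓)  0111-(✓)  1-011(✓)  1-101(✓)  1-111(✓)  10-00(✓)  10-11(✓)  101-0(✓)  101-1(✓)  1010-(✓)  1011-(✓)  11-01(✓)  11-11(✓)  110-1(✓)  111-1(✓)
size-2^2 implicants → --011(✓)  --101(✓)  --111(✓)  -0-00  -0-11(✓)  -01-0(✓)  -01-1(✓)  -010-(✓)  -011-(✓)  -1-01(✓)  -1-11(✓)  -10-1(✓)  -11-1(✓)  0--01(✓)  0--11(✓)  0-0-1(✓)  0-00-  0-1-1(✓)  0-11-  00--1(✓)  00-0-  001--(✓)  01--1(✓)  1--11(✓)  1-1-1(✓)  101--(✓)  11--1(✓)
size-2^3 implicants → ---11  --1-1  -01--  -1--1  0---1
Unchecked terms (primes): ---11, --1-1, -0-00, -01--, -1--1, 0---1, 0-00-, 0-11-, 00-0-
Minterm coverage:
  m0 ⊆ -0-00,0-00-,00-0-
  m1 ⊆ 0---1,0-00-,00-0-
  m3 ⊆ ---11,0---1
  m4 ⊆ -0-00,-01--,00-0-
  m6 ⊆ -01--,0-11-
  m7 ⊆ ---11,--1-1,-01--,0---1,0-11-
  m8 ⊆ 0-00- [E]
  m9 ⊆ -1--1,0---1,0-00-
  m11 ⊆ ---11,-1--1,0---1
  m13 ⊆ --1-1,-1--1,0---1
  m15 ⊆ ---11,--1-1,-1--1,0---1,0-11-
  m16 ⊆ -0-00 [E]
  m19 ⊆ ---11 [E]
  m20 ⊆ -0-00,-01--
  m21 ⊆ --1-1,-01--
  m22 ⊆ -01-- [E]
  m23 ⊆ ---11,--1-1,-01--
  m25 ⊆ -1--1 [E]
  m27 ⊆ ---11,-1--1
E = {---11, -0-00, -01--, -1--1, 0-00-}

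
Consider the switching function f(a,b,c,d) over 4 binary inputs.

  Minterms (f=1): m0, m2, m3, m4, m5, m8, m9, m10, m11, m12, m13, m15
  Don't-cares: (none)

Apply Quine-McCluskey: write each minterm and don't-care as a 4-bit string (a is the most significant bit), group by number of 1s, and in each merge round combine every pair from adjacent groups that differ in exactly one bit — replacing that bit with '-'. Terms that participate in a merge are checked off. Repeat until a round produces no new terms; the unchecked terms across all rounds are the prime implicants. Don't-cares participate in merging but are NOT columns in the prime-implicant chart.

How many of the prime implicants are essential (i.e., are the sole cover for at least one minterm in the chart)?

3

size-2^0 implicants → 0000(✓)  0010(✓)  0011(✓)  0100(✓)  0101(✓)  1000(✓)  1001(✓)  1010(✓)  1011(✓)  1100(✓)  1101(✓)  1111(✓)
size-2^1 implicants → -000(✓)  -010(✓)  -011(✓)  -100(✓)  -101(✓)  0-00(✓)  00-0(✓)  001-(✓)  010-(✓)  1-00(✓)  1-01(✓)  1-11(✓)  10-0(✓)  10-1(✓)  100-(✓)  101-(✓)  11-1(✓)  110-(✓)
size-2^2 implicants → --00  -0-0  -01-  -10-  1--1  1-0-  10--
Unchecked terms (primes): --00, -0-0, -01-, -10-, 1--1, 1-0-, 10--
Minterm coverage:
  m0 ⊆ --00,-0-0
  m2 ⊆ -0-0,-01-
  m3 ⊆ -01- [E]
  m4 ⊆ --00,-10-
  m5 ⊆ -10- [E]
  m8 ⊆ --00,-0-0,1-0-,10--
  m9 ⊆ 1--1,1-0-,10--
  m10 ⊆ -0-0,-01-,10--
  m11 ⊆ -01-,1--1,10--
  m12 ⊆ --00,-10-,1-0-
  m13 ⊆ -10-,1--1,1-0-
  m15 ⊆ 1--1 [E]
E = {-01-, -10-, 1--1}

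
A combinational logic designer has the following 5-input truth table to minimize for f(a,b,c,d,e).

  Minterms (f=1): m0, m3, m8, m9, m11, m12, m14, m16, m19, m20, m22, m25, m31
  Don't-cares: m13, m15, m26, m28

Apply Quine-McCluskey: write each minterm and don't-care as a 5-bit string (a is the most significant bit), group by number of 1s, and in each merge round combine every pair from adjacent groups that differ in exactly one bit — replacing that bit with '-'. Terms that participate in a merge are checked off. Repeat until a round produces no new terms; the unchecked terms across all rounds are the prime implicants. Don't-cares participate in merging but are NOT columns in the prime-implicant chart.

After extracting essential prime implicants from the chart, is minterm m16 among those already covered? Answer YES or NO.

size-2^0 implicants → 00000(✓)  00011(✓)  01000(✓)  01001(✓)  01011(✓)  01100(✓)  01101(✓)  01110(✓)  01111(✓)  10000(✓)  10011(✓)  10100(✓)  10110(✓)  11001(✓)  11010  11100(✓)  11111(✓)
size-2^1 implicants → -0000  -0011  -1001  -1100  -1111  0-000  0-011  01-00(✓)  01-01(✓)  01-11(✓)  010-1(✓)  0100-(✓)  011-0(✓)  011-1(✓)  0110-(✓)  0111-(✓)  1-100  10-00  101-0
size-2^2 implicants → 01--1  01-0-  011--
Unchecked terms (primes): -0000, -0011, -1001, -1100, -1111, 0-000, 0-011, 01--1, 01-0-, 011--, 1-100, 10-00, 101-0, 11010
Minterm coverage:
  m0 ⊆ -0000,0-000
  m3 ⊆ -0011,0-011
  m8 ⊆ 0-000,01-0-
  m9 ⊆ -1001,01--1,01-0-
  m11 ⊆ 0-011,01--1
  m12 ⊆ -1100,01-0-,011--
  m14 ⊆ 011-- [E]
  m16 ⊆ -0000,10-00
  m19 ⊆ -0011 [E]
  m20 ⊆ 1-100,10-00,101-0
  m22 ⊆ 101-0 [E]
  m25 ⊆ -1001 [E]
  m31 ⊆ -1111 [E]
E = {-0011, -1001, -1111, 011--, 101-0}

NO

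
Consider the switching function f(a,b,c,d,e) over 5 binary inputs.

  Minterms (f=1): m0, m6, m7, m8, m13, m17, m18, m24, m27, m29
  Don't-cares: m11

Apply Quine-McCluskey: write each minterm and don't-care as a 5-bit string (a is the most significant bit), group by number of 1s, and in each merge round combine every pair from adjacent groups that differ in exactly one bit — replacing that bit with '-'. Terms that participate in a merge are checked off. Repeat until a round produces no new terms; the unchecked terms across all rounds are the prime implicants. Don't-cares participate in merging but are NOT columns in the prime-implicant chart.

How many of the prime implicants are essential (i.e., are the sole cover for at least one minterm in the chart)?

7

[col 0] 00000*, 00110*, 00111*, 01000*, 01011*, 01101*, 10001, 10010, 11000*, 11011*, 11101*
[col 1] -1000, -1011, -1101, 0-000, 0011-
Prime implicants: -1000, -1011, -1101, 0-000, 0011-, 10001, 10010
PI chart (minterm → PIs covering it):
  0 | 0-000  (sole → essential)
  6 | 0011-  (sole → essential)
  7 | 0011-  (sole → essential)
  8 | -1000,0-000
  13 | -1101  (sole → essential)
  17 | 10001  (sole → essential)
  18 | 10010  (sole → essential)
  24 | -1000  (sole → essential)
  27 | -1011  (sole → essential)
  29 | -1101  (sole → essential)
Essential prime implicants: -1000, -1011, -1101, 0-000, 0011-, 10001, 10010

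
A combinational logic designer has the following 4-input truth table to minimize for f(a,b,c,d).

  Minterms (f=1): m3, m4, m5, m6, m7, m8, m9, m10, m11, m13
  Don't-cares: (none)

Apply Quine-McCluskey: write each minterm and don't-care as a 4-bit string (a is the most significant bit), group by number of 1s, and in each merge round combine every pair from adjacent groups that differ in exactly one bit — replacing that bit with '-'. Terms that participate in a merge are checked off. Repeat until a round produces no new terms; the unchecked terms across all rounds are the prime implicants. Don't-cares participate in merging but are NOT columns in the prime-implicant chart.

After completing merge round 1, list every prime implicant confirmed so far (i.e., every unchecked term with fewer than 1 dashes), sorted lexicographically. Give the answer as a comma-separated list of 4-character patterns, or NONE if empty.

[col 0] 0011*, 0100*, 0101*, 0110*, 0111*, 1000*, 1001*, 1010*, 1011*, 1101*
[col 1] -011, -101, 0-11, 01-0*, 01-1*, 010-*, 011-*, 1-01, 10-0*, 10-1*, 100-*, 101-*
[col 2] 01--, 10--
Prime implicants: -011, -101, 0-11, 01--, 1-01, 10--

NONE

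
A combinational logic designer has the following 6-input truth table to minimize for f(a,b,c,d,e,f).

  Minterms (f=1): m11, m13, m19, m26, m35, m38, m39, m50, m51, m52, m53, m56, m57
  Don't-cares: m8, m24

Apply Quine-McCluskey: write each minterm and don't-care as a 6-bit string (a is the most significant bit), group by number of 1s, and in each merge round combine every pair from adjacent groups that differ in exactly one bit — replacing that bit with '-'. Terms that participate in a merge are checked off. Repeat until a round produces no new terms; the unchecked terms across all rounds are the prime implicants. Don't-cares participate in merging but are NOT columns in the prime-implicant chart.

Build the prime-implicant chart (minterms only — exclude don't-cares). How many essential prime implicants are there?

8

[col 0] 001000*, 001011, 001101, 010011*, 011000*, 011010*, 100011*, 100110*, 100111*, 110010*, 110011*, 110100*, 110101*, 111000*, 111001*
[col 1] -10011, -11000, 0-1000, 0110-0, 1-0011, 100-11, 10011-, 11001-, 11010-, 11100-
Prime implicants: -10011, -11000, 0-1000, 001011, 001101, 0110-0, 1-0011, 100-11, 10011-, 11001-, 11010-, 11100-
PI chart (minterm → PIs covering it):
  11 | 001011  (sole → essential)
  13 | 001101  (sole → essential)
  19 | -10011  (sole → essential)
  26 | 0110-0  (sole → essential)
  35 | 1-0011,100-11
  38 | 10011-  (sole → essential)
  39 | 100-11,10011-
  50 | 11001-  (sole → essential)
  51 | -10011,1-0011,11001-
  52 | 11010-  (sole → essential)
  53 | 11010-  (sole → essential)
  56 | -11000,11100-
  57 | 11100-  (sole → essential)
Essential prime implicants: -10011, 001011, 001101, 0110-0, 10011-, 11001-, 11010-, 11100-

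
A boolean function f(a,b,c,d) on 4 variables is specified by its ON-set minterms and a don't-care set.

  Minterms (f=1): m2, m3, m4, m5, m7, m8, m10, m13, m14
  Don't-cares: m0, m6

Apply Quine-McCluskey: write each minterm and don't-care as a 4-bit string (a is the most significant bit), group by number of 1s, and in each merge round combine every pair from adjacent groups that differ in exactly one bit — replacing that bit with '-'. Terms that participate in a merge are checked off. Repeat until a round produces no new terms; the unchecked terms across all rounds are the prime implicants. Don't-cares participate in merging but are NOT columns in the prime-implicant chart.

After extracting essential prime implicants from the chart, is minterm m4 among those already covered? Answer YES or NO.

size-2^0 implicants → 0000(✓)  0010(✓)  0011(✓)  0100(✓)  0101(✓)  0110(✓)  0111(✓)  1000(✓)  1010(✓)  1101(✓)  1110(✓)
size-2^1 implicants → -000(✓)  -010(✓)  -101  -110(✓)  0-00(✓)  0-10(✓)  0-11(✓)  00-0(✓)  001-(✓)  01-0(✓)  01-1(✓)  010-(✓)  011-(✓)  1-10(✓)  10-0(✓)
size-2^2 implicants → --10  -0-0  0--0  0-1-  01--
Unchecked terms (primes): --10, -0-0, -101, 0--0, 0-1-, 01--
Minterm coverage:
  m2 ⊆ --10,-0-0,0--0,0-1-
  m3 ⊆ 0-1- [E]
  m4 ⊆ 0--0,01--
  m5 ⊆ -101,01--
  m7 ⊆ 0-1-,01--
  m8 ⊆ -0-0 [E]
  m10 ⊆ --10,-0-0
  m13 ⊆ -101 [E]
  m14 ⊆ --10 [E]
E = {--10, -0-0, -101, 0-1-}

NO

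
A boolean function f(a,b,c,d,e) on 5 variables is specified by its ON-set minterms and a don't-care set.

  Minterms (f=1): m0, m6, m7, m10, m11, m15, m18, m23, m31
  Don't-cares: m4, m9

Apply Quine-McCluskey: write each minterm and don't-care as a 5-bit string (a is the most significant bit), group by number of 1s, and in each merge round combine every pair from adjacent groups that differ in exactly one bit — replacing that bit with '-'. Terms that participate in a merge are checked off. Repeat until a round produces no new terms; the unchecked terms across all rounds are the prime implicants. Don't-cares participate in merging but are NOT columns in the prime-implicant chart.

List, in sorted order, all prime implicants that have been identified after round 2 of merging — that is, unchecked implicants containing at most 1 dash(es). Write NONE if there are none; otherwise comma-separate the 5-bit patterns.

size-2^0 implicants → 00000(✓)  00100(✓)  00110(✓)  00111(✓)  01001(✓)  01010(✓)  01011(✓)  01111(✓)  10010  10111(✓)  11111(✓)
size-2^1 implicants → -0111(✓)  -1111(✓)  0-111(✓)  00-00  001-0  0011-  01-11  010-1  0101-  1-111(✓)
size-2^2 implicants → --111
Unchecked terms (primes): --111, 00-00, 001-0, 0011-, 01-11, 010-1, 0101-, 10010

00-00, 001-0, 0011-, 01-11, 010-1, 0101-, 10010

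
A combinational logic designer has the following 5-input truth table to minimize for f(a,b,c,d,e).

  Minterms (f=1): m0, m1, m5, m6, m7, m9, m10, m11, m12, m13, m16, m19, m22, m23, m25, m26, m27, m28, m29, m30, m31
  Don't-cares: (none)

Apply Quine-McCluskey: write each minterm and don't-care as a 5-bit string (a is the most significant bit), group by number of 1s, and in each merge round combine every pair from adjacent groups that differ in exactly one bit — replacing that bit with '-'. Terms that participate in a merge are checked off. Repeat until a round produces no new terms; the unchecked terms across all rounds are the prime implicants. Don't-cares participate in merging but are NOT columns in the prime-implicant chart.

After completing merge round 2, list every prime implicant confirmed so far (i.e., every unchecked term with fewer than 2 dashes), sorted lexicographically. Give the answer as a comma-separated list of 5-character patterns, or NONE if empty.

[col 0] 00000*, 00001*, 00101*, 00110*, 00111*, 01001*, 01010*, 01011*, 01100*, 01101*, 10000*, 10011*, 10110*, 10111*, 11001*, 11010*, 11011*, 11100*, 11101*, 11110*, 11111*
[col 1] -0000, -0110*, -0111*, -1001*, -1010*, -1011*, -1100*, -1101*, 0-001*, 0-101*, 00-01*, 0000-, 001-1, 0011-*, 01-01*, 010-1*, 0101-*, 0110-*, 1-011*, 1-110*, 1-111*, 10-11*, 1011-*, 11-01*, 11-10*, 11-11*, 110-1*, 1101-*, 111-0*, 111-1*, 1110-*, 1111-*
[col 2] -011-, -1-01, -10-1, -101-, -110-, 0--01, 1--11, 1-11-, 11--1, 11-1-, 111--
Prime implicants: -0000, -011-, -1-01, -10-1, -101-, -110-, 0--01, 0000-, 001-1, 1--11, 1-11-, 11--1, 11-1-, 111--

-0000, 0000-, 001-1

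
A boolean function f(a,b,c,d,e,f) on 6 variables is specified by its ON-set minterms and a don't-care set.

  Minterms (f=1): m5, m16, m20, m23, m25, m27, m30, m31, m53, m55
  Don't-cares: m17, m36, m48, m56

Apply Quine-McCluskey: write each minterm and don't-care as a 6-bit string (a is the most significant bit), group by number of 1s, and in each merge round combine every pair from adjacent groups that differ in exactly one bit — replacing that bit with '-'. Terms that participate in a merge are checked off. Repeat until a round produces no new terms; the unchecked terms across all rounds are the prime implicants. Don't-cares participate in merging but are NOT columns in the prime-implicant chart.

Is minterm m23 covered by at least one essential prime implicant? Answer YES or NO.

NO

size-2^0 implicants → 000101  010000(✓)  010001(✓)  010100(✓)  010111(✓)  011001(✓)  011011(✓)  011110(✓)  011111(✓)  100100  110000(✓)  110101(✓)  110111(✓)  111000(✓)
size-2^1 implicants → -10000  -10111  01-001  01-111  010-00  01000-  011-11  0110-1  01111-  11-000  1101-1
Unchecked terms (primes): -10000, -10111, 000101, 01-001, 01-111, 010-00, 01000-, 011-11, 0110-1, 01111-, 100100, 11-000, 1101-1
Minterm coverage:
  m5 ⊆ 000101 [E]
  m16 ⊆ -10000,010-00,01000-
  m20 ⊆ 010-00 [E]
  m23 ⊆ -10111,01-111
  m25 ⊆ 01-001,0110-1
  m27 ⊆ 011-11,0110-1
  m30 ⊆ 01111- [E]
  m31 ⊆ 01-111,011-11,01111-
  m53 ⊆ 1101-1 [E]
  m55 ⊆ -10111,1101-1
E = {000101, 010-00, 01111-, 1101-1}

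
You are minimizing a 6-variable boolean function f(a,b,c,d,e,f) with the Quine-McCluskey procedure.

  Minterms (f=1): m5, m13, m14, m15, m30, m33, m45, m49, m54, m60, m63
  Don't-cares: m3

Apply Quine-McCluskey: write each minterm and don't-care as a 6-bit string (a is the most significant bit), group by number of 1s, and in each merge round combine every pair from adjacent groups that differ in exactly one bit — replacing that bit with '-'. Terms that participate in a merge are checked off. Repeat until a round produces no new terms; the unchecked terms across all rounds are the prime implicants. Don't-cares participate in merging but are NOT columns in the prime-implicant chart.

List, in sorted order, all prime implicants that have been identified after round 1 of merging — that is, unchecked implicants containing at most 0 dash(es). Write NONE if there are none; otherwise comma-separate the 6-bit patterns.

size-2^0 implicants → 000011  000101(✓)  001101(✓)  001110(✓)  001111(✓)  011110(✓)  100001(✓)  101101(✓)  110001(✓)  110110  111100  111111
size-2^1 implicants → -01101  0-1110  00-101  0011-1  00111-  1-0001
Unchecked terms (primes): -01101, 0-1110, 00-101, 000011, 0011-1, 00111-, 1-0001, 110110, 111100, 111111

000011, 110110, 111100, 111111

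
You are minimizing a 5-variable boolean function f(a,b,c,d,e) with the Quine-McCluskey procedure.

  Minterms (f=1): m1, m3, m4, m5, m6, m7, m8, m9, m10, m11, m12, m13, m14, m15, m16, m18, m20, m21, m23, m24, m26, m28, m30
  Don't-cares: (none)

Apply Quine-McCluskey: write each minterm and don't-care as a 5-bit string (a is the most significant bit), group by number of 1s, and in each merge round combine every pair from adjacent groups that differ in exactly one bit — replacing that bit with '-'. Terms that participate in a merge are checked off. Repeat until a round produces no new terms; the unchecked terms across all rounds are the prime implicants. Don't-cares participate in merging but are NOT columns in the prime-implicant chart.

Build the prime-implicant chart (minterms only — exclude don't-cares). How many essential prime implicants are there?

size-2^0 implicants → 00001(✓)  00011(✓)  00100(✓)  00101(✓)  00110(✓)  00111(✓)  01000(✓)  01001(✓)  01010(✓)  01011(✓)  01100(✓)  01101(✓)  01110(✓)  01111(✓)  10000(✓)  10010(✓)  10100(✓)  10101(✓)  10111(✓)  11000(✓)  11010(✓)  11100(✓)  11110(✓)
size-2^1 implicants → -0100(✓)  -0101(✓)  -0111(✓)  -1000(✓)  -1010(✓)  -1100(✓)  -1110(✓)  0-001(✓)  0-011(✓)  0-100(✓)  0-101(✓)  0-110(✓)  0-111(✓)  00-01(✓)  00-11(✓)  000-1(✓)  001-0(✓)  001-1(✓)  0010-(✓)  0011-(✓)  01-00(✓)  01-01(✓)  01-10(✓)  01-11(✓)  010-0(✓)  010-1(✓)  0100-(✓)  0101-(✓)  011-0(✓)  011-1(✓)  0110-(✓)  0111-(✓)  1-000(✓)  1-010(✓)  1-100(✓)  10-00(✓)  100-0(✓)  101-1(✓)  1010-(✓)  11-00(✓)  11-10(✓)  110-0(✓)  111-0(✓)
size-2^2 implicants → --100  -01-1  -010-  -1-00(✓)  -1-10(✓)  -10-0(✓)  -11-0(✓)  0--01(✓)  0--11(✓)  0-0-1(✓)  0-1-0(✓)  0-1-1(✓)  0-10-(✓)  0-11-(✓)  00--1(✓)  001--(✓)  01--0(✓)  01--1(✓)  01-0-(✓)  01-1-(✓)  010--(✓)  011--(✓)  1--00  1-0-0  11--0(✓)
size-2^3 implicants → -1--0  0---1  0-1--  01---
Unchecked terms (primes): --100, -01-1, -010-, -1--0, 0---1, 0-1--, 01---, 1--00, 1-0-0
Minterm coverage:
  m1 ⊆ 0---1 [E]
  m3 ⊆ 0---1 [E]
  m4 ⊆ --100,-010-,0-1--
  m5 ⊆ -01-1,-010-,0---1,0-1--
  m6 ⊆ 0-1-- [E]
  m7 ⊆ -01-1,0---1,0-1--
  m8 ⊆ -1--0,01---
  m9 ⊆ 0---1,01---
  m10 ⊆ -1--0,01---
  m11 ⊆ 0---1,01---
  m12 ⊆ --100,-1--0,0-1--,01---
  m13 ⊆ 0---1,0-1--,01---
  m14 ⊆ -1--0,0-1--,01---
  m15 ⊆ 0---1,0-1--,01---
  m16 ⊆ 1--00,1-0-0
  m18 ⊆ 1-0-0 [E]
  m20 ⊆ --100,-010-,1--00
  m21 ⊆ -01-1,-010-
  m23 ⊆ -01-1 [E]
  m24 ⊆ -1--0,1--00,1-0-0
  m26 ⊆ -1--0,1-0-0
  m28 ⊆ --100,-1--0,1--00
  m30 ⊆ -1--0 [E]
E = {-01-1, -1--0, 0---1, 0-1--, 1-0-0}

5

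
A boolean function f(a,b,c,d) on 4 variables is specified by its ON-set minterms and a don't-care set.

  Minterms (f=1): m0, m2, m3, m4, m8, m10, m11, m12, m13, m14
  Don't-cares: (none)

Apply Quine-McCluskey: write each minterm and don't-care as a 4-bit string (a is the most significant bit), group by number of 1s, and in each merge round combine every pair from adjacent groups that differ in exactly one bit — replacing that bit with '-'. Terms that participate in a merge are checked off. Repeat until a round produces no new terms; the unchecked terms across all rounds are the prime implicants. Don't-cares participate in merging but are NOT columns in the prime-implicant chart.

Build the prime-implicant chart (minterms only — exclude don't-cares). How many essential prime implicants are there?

4

Round 0: 0000✓ 0010✓ 0011✓ 0100✓ 1000✓ 1010✓ 1011✓ 1100✓ 1101✓ 1110✓
Round 1: -000✓ -010✓ -011✓ -100✓ 0-00✓ 00-0✓ 001-✓ 1-00✓ 1-10✓ 10-0✓ 101-✓ 11-0✓ 110-
Round 2: --00 -0-0 -01- 1--0
PIs = {--00, -0-0, -01-, 1--0, 110-}
Coverage chart:
  m0: --00,-0-0
  m2: -0-0,-01-
  m3: -01- ←essential
  m4: --00 ←essential
  m8: --00,-0-0,1--0
  m10: -0-0,-01-,1--0
  m11: -01- ←essential
  m12: --00,1--0,110-
  m13: 110- ←essential
  m14: 1--0 ←essential
Essential: --00, -01-, 1--0, 110-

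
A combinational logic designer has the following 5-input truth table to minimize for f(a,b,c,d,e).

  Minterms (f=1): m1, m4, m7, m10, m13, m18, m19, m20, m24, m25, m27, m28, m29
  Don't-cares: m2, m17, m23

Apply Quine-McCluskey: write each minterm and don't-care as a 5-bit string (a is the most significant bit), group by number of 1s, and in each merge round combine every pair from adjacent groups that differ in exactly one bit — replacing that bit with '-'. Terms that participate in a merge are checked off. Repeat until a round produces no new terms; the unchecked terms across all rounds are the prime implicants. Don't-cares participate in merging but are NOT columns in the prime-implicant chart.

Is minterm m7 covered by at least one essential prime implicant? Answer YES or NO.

YES

Round 0: 00001✓ 00010✓ 00100✓ 00111✓ 01010✓ 01101✓ 10001✓ 10010✓ 10011✓ 10100✓ 10111✓ 11000✓ 11001✓ 11011✓ 11100✓ 11101✓
Round 1: -0001 -0010 -0100 -0111 -1101 0-010 1-001✓ 1-011✓ 1-100 10-11 100-1✓ 1001- 11-00✓ 11-01✓ 110-1✓ 1100-✓ 1110-✓
Round 2: 1-0-1 11-0-
PIs = {-0001, -0010, -0100, -0111, -1101, 0-010, 1-0-1, 1-100, 10-11, 1001-, 11-0-}
Coverage chart:
  m1: -0001 ←essential
  m4: -0100 ←essential
  m7: -0111 ←essential
  m10: 0-010 ←essential
  m13: -1101 ←essential
  m18: -0010,1001-
  m19: 1-0-1,10-11,1001-
  m20: -0100,1-100
  m24: 11-0- ←essential
  m25: 1-0-1,11-0-
  m27: 1-0-1 ←essential
  m28: 1-100,11-0-
  m29: -1101,11-0-
Essential: -0001, -0100, -0111, -1101, 0-010, 1-0-1, 11-0-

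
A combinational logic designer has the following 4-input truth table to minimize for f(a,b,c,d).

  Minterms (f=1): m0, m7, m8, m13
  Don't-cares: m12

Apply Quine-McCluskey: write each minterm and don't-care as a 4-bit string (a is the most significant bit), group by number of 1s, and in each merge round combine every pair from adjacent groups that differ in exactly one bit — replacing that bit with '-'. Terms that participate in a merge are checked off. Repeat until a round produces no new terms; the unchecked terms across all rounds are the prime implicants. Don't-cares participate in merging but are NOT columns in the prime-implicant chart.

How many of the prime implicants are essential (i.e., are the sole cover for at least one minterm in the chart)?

3

size-2^0 implicants → 0000(✓)  0111  1000(✓)  1100(✓)  1101(✓)
size-2^1 implicants → -000  1-00  110-
Unchecked terms (primes): -000, 0111, 1-00, 110-
Minterm coverage:
  m0 ⊆ -000 [E]
  m7 ⊆ 0111 [E]
  m8 ⊆ -000,1-00
  m13 ⊆ 110- [E]
E = {-000, 0111, 110-}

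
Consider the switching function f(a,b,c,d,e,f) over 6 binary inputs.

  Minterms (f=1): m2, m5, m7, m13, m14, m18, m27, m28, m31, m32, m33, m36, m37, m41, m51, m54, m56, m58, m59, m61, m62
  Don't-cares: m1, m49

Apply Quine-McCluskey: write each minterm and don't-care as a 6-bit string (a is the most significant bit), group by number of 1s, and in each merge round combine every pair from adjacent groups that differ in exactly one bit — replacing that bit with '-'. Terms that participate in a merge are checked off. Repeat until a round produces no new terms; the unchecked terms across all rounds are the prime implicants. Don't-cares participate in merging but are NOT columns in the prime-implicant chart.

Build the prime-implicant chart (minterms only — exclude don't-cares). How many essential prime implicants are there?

11

size-2^0 implicants → 000001(✓)  000010(✓)  000101(✓)  000111(✓)  001101(✓)  001110  010010(✓)  011011(✓)  011100  011111(✓)  100000(✓)  100001(✓)  100100(✓)  100101(✓)  101001(✓)  110001(✓)  110011(✓)  110110(✓)  111000(✓)  111010(✓)  111011(✓)  111101  111110(✓)
size-2^1 implicants → -00001(✓)  -00101(✓)  -11011  0-0010  00-101  000-01(✓)  0001-1  011-11  1-0001  10-001  100-00(✓)  100-01(✓)  10000-(✓)  10010-(✓)  11-011  11-110  1100-1  111-10  1110-0  11101-
size-2^2 implicants → -00-01  100-0-
Unchecked terms (primes): -00-01, -11011, 0-0010, 00-101, 0001-1, 001110, 011-11, 011100, 1-0001, 10-001, 100-0-, 11-011, 11-110, 1100-1, 111-10, 1110-0, 11101-, 111101
Minterm coverage:
  m2 ⊆ 0-0010 [E]
  m5 ⊆ -00-01,00-101,0001-1
  m7 ⊆ 0001-1 [E]
  m13 ⊆ 00-101 [E]
  m14 ⊆ 001110 [E]
  m18 ⊆ 0-0010 [E]
  m27 ⊆ -11011,011-11
  m28 ⊆ 011100 [E]
  m31 ⊆ 011-11 [E]
  m32 ⊆ 100-0- [E]
  m33 ⊆ -00-01,1-0001,10-001,100-0-
  m36 ⊆ 100-0- [E]
  m37 ⊆ -00-01,100-0-
  m41 ⊆ 10-001 [E]
  m51 ⊆ 11-011,1100-1
  m54 ⊆ 11-110 [E]
  m56 ⊆ 1110-0 [E]
  m58 ⊆ 111-10,1110-0,11101-
  m59 ⊆ -11011,11-011,11101-
  m61 ⊆ 111101 [E]
  m62 ⊆ 11-110,111-10
E = {0-0010, 00-101, 0001-1, 001110, 011-11, 011100, 10-001, 100-0-, 11-110, 1110-0, 111101}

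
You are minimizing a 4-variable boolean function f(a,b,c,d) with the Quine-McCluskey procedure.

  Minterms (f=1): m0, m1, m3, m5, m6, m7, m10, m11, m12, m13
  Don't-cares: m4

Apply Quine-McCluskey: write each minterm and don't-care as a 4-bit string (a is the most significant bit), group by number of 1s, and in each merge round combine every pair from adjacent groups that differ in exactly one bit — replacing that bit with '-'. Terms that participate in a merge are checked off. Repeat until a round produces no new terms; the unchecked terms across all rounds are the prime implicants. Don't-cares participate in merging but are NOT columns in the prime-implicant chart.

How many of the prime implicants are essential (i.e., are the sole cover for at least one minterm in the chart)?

4

Round 0: 0000✓ 0001✓ 0011✓ 0100✓ 0101✓ 0110✓ 0111✓ 1010✓ 1011✓ 1100✓ 1101✓
Round 1: -011 -100✓ -101✓ 0-00✓ 0-01✓ 0-11✓ 00-1✓ 000-✓ 01-0✓ 01-1✓ 010-✓ 011-✓ 101- 110-✓
Round 2: -10- 0--1 0-0- 01--
PIs = {-011, -10-, 0--1, 0-0-, 01--, 101-}
Coverage chart:
  m0: 0-0- ←essential
  m1: 0--1,0-0-
  m3: -011,0--1
  m5: -10-,0--1,0-0-,01--
  m6: 01-- ←essential
  m7: 0--1,01--
  m10: 101- ←essential
  m11: -011,101-
  m12: -10- ←essential
  m13: -10- ←essential
Essential: -10-, 0-0-, 01--, 101-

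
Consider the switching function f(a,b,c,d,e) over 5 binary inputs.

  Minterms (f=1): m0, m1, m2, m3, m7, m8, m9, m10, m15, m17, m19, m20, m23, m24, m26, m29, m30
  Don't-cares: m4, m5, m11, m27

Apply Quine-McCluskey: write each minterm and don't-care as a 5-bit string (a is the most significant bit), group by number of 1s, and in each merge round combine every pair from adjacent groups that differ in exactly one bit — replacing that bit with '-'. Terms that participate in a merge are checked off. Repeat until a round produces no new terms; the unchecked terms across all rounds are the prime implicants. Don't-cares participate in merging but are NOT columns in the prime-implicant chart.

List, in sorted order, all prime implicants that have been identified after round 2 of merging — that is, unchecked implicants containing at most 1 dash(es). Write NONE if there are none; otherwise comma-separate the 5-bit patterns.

size-2^0 implicants → 00000(✓)  00001(✓)  00010(✓)  00011(✓)  00100(✓)  00101(✓)  00111(✓)  01000(✓)  01001(✓)  01010(✓)  01011(✓)  01111(✓)  10001(✓)  10011(✓)  10100(✓)  10111(✓)  11000(✓)  11010(✓)  11011(✓)  11101  11110(✓)
size-2^1 implicants → -0001(✓)  -0011(✓)  -0100  -0111(✓)  -1000(✓)  -1010(✓)  -1011(✓)  0-000(✓)  0-001(✓)  0-010(✓)  0-011(✓)  0-111(✓)  00-00(✓)  00-01(✓)  00-11(✓)  000-0(✓)  000-1(✓)  0000-(✓)  0001-(✓)  001-1(✓)  0010-(✓)  01-11(✓)  010-0(✓)  010-1(✓)  0100-(✓)  0101-(✓)  1-011(✓)  10-11(✓)  100-1(✓)  11-10  110-0(✓)  1101-(✓)
size-2^2 implicants → --011  -0-11  -00-1  -10-0  -101-  0--11  0-0-0(✓)  0-0-1(✓)  0-00-(✓)  0-01-(✓)  00--1  00-0-  000--(✓)  010--(✓)
size-2^3 implicants → 0-0--
Unchecked terms (primes): --011, -0-11, -00-1, -0100, -10-0, -101-, 0--11, 0-0--, 00--1, 00-0-, 11-10, 11101

-0100, 11-10, 11101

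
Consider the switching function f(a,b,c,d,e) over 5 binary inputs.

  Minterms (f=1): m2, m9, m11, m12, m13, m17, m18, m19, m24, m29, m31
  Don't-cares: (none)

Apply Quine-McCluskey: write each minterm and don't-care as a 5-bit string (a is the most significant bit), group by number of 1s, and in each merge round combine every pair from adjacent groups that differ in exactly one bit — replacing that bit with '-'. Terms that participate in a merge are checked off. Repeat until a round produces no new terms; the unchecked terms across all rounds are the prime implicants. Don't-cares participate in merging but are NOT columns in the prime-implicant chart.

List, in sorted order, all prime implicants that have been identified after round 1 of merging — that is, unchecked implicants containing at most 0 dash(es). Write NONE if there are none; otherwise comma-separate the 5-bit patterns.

11000

[col 0] 00010*, 01001*, 01011*, 01100*, 01101*, 10001*, 10010*, 10011*, 11000, 11101*, 11111*
[col 1] -0010, -1101, 01-01, 010-1, 0110-, 100-1, 1001-, 111-1
Prime implicants: -0010, -1101, 01-01, 010-1, 0110-, 100-1, 1001-, 11000, 111-1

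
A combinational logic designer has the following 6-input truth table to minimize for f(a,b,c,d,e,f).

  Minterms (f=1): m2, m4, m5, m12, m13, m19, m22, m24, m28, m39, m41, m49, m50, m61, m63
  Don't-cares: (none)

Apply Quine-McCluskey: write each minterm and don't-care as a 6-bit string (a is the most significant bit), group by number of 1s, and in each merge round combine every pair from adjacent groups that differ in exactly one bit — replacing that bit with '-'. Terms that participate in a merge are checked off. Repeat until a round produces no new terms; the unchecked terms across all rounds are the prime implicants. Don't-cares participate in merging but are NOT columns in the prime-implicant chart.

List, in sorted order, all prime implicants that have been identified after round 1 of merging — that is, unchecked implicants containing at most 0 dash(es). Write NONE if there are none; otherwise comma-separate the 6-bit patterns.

[col 0] 000010, 000100*, 000101*, 001100*, 001101*, 010011, 010110, 011000*, 011100*, 100111, 101001, 110001, 110010, 111101*, 111111*
[col 1] 0-1100, 00-100*, 00-101*, 00010-*, 00110-*, 011-00, 1111-1
[col 2] 00-10-
Prime implicants: 0-1100, 00-10-, 000010, 010011, 010110, 011-00, 100111, 101001, 110001, 110010, 1111-1

000010, 010011, 010110, 100111, 101001, 110001, 110010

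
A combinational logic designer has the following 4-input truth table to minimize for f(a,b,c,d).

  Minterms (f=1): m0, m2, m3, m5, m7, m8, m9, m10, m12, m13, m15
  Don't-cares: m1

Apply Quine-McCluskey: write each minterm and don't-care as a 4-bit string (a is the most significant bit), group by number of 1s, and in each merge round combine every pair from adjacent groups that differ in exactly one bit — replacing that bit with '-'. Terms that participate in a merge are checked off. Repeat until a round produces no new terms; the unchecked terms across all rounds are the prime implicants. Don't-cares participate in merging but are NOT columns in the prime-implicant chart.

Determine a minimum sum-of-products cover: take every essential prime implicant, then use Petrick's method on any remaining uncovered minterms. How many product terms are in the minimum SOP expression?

4

[col 0] 0000*, 0001*, 0010*, 0011*, 0101*, 0111*, 1000*, 1001*, 1010*, 1100*, 1101*, 1111*
[col 1] -000*, -001*, -010*, -101*, -111*, 0-01*, 0-11*, 00-0*, 00-1*, 000-*, 001-*, 01-1*, 1-00*, 1-01*, 10-0*, 100-*, 11-1*, 110-*
[col 2] --01, -0-0, -00-, -1-1, 0--1, 00--, 1-0-
Prime implicants: --01, -0-0, -00-, -1-1, 0--1, 00--, 1-0-
PI chart (minterm → PIs covering it):
  0 | -0-0,-00-,00--
  2 | -0-0,00--
  3 | 0--1,00--
  5 | --01,-1-1,0--1
  7 | -1-1,0--1
  8 | -0-0,-00-,1-0-
  9 | --01,-00-,1-0-
  10 | -0-0  (sole → essential)
  12 | 1-0-  (sole → essential)
  13 | --01,-1-1,1-0-
  15 | -1-1  (sole → essential)
Essential prime implicants: -0-0, -1-1, 1-0-
Petrick residual → 0--1
Minimum SOP uses 4 PIs: b'd' + bd + a'd + ac'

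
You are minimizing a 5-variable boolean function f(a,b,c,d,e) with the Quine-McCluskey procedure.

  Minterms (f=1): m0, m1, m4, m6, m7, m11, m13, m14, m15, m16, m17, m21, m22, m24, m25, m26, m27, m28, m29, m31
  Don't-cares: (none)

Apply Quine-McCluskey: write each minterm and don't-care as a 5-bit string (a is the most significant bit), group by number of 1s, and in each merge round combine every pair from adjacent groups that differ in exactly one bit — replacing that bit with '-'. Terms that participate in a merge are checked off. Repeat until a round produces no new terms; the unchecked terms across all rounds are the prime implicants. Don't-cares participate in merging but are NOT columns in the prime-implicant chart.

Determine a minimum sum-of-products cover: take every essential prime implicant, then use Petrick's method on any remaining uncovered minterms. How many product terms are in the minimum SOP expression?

9

Round 0: 00000✓ 00001✓ 00100✓ 00110✓ 00111✓ 01011✓ 01101✓ 01110✓ 01111✓ 10000✓ 10001✓ 10101✓ 10110✓ 11000✓ 11001✓ 11010✓ 11011✓ 11100✓ 11101✓ 11111✓
Round 1: -0000✓ -0001✓ -0110 -1011✓ -1101✓ -1111✓ 0-110✓ 0-111✓ 00-00 0000-✓ 001-0 0011-✓ 01-11✓ 011-1✓ 0111-✓ 1-000✓ 1-001✓ 1-101✓ 10-01✓ 1000-✓ 11-00✓ 11-01✓ 11-11✓ 110-0✓ 110-1✓ 1100-✓ 1101-✓ 111-1✓ 1110-✓
Round 2: -000- -1-11 -11-1 0-11- 1--01 1-00- 11--1 11-0- 110--
PIs = {-000-, -0110, -1-11, -11-1, 0-11-, 00-00, 001-0, 1--01, 1-00-, 11--1, 11-0-, 110--}
Coverage chart:
  m0: -000-,00-00
  m1: -000- ←essential
  m4: 00-00,001-0
  m6: -0110,0-11-,001-0
  m7: 0-11- ←essential
  m11: -1-11 ←essential
  m13: -11-1 ←essential
  m14: 0-11- ←essential
  m15: -1-11,-11-1,0-11-
  m16: -000-,1-00-
  m17: -000-,1--01,1-00-
  m21: 1--01 ←essential
  m22: -0110 ←essential
  m24: 1-00-,11-0-,110--
  m25: 1--01,1-00-,11--1,11-0-,110--
  m26: 110-- ←essential
  m27: -1-11,11--1,110--
  m28: 11-0- ←essential
  m29: -11-1,1--01,11--1,11-0-
  m31: -1-11,-11-1,11--1
Essential: -000-, -0110, -1-11, -11-1, 0-11-, 1--01, 11-0-, 110--
Petrick residual → 00-00
Min cover (9 terms): b'c'd' + b'cde' + bde + bce + a'cd + a'b'd'e' + ad'e + abd' + abc'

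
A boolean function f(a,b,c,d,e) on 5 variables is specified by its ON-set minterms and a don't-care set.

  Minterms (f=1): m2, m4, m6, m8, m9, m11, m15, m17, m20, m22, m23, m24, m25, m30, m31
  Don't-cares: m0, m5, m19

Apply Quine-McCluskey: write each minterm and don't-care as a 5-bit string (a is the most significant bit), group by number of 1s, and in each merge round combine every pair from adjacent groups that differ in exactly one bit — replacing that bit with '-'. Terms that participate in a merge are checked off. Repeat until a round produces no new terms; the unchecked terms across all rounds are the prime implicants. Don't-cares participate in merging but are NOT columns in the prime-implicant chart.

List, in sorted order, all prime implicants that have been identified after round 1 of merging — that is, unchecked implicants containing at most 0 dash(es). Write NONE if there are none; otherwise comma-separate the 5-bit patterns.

NONE

size-2^0 implicants → 00000(✓)  00010(✓)  00100(✓)  00101(✓)  00110(✓)  01000(✓)  01001(✓)  01011(✓)  01111(✓)  10001(✓)  10011(✓)  10100(✓)  10110(✓)  10111(✓)  11000(✓)  11001(✓)  11110(✓)  11111(✓)
size-2^1 implicants → -0100(✓)  -0110(✓)  -1000(✓)  -1001(✓)  -1111  0-000  00-00(✓)  00-10(✓)  000-0(✓)  001-0(✓)  0010-  01-11  010-1  0100-(✓)  1-001  1-110(✓)  1-111(✓)  10-11  100-1  101-0(✓)  1011-(✓)  1100-(✓)  1111-(✓)
size-2^2 implicants → -01-0  -100-  00--0  1-11-
Unchecked terms (primes): -01-0, -100-, -1111, 0-000, 00--0, 0010-, 01-11, 010-1, 1-001, 1-11-, 10-11, 100-1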